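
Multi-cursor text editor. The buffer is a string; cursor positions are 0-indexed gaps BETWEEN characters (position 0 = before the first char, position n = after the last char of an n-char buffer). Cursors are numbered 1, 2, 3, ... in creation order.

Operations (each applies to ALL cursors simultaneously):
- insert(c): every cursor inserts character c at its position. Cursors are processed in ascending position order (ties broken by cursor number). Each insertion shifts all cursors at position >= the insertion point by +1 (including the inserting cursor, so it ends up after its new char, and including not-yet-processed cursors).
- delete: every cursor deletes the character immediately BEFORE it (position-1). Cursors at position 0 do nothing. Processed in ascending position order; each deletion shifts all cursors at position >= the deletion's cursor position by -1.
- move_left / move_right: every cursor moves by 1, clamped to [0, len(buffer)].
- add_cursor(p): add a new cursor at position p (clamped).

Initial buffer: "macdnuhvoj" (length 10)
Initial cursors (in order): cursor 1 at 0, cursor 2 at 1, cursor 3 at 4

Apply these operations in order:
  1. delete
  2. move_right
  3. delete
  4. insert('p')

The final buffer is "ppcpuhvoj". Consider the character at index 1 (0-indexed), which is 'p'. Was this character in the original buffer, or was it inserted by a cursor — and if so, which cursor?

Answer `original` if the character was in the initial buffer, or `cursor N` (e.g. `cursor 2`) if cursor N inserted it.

Answer: cursor 2

Derivation:
After op 1 (delete): buffer="acnuhvoj" (len 8), cursors c1@0 c2@0 c3@2, authorship ........
After op 2 (move_right): buffer="acnuhvoj" (len 8), cursors c1@1 c2@1 c3@3, authorship ........
After op 3 (delete): buffer="cuhvoj" (len 6), cursors c1@0 c2@0 c3@1, authorship ......
After op 4 (insert('p')): buffer="ppcpuhvoj" (len 9), cursors c1@2 c2@2 c3@4, authorship 12.3.....
Authorship (.=original, N=cursor N): 1 2 . 3 . . . . .
Index 1: author = 2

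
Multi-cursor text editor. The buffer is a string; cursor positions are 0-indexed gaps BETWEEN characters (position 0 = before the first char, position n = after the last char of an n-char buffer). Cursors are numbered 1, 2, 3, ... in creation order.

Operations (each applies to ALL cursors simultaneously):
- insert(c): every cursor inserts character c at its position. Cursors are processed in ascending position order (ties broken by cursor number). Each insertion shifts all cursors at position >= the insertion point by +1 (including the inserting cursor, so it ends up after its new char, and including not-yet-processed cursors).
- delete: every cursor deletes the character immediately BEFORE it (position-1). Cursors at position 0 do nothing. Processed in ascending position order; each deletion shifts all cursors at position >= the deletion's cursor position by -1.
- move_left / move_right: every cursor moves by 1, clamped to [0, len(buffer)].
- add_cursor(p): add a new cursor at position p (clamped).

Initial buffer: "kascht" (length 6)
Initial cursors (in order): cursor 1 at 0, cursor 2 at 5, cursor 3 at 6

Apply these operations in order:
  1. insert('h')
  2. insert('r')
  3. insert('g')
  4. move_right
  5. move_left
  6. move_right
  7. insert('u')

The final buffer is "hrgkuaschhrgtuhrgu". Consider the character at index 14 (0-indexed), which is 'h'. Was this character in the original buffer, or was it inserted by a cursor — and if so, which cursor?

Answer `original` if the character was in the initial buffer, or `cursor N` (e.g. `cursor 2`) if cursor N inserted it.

After op 1 (insert('h')): buffer="hkaschhth" (len 9), cursors c1@1 c2@7 c3@9, authorship 1.....2.3
After op 2 (insert('r')): buffer="hrkaschhrthr" (len 12), cursors c1@2 c2@9 c3@12, authorship 11.....22.33
After op 3 (insert('g')): buffer="hrgkaschhrgthrg" (len 15), cursors c1@3 c2@11 c3@15, authorship 111.....222.333
After op 4 (move_right): buffer="hrgkaschhrgthrg" (len 15), cursors c1@4 c2@12 c3@15, authorship 111.....222.333
After op 5 (move_left): buffer="hrgkaschhrgthrg" (len 15), cursors c1@3 c2@11 c3@14, authorship 111.....222.333
After op 6 (move_right): buffer="hrgkaschhrgthrg" (len 15), cursors c1@4 c2@12 c3@15, authorship 111.....222.333
After op 7 (insert('u')): buffer="hrgkuaschhrgtuhrgu" (len 18), cursors c1@5 c2@14 c3@18, authorship 111.1....222.23333
Authorship (.=original, N=cursor N): 1 1 1 . 1 . . . . 2 2 2 . 2 3 3 3 3
Index 14: author = 3

Answer: cursor 3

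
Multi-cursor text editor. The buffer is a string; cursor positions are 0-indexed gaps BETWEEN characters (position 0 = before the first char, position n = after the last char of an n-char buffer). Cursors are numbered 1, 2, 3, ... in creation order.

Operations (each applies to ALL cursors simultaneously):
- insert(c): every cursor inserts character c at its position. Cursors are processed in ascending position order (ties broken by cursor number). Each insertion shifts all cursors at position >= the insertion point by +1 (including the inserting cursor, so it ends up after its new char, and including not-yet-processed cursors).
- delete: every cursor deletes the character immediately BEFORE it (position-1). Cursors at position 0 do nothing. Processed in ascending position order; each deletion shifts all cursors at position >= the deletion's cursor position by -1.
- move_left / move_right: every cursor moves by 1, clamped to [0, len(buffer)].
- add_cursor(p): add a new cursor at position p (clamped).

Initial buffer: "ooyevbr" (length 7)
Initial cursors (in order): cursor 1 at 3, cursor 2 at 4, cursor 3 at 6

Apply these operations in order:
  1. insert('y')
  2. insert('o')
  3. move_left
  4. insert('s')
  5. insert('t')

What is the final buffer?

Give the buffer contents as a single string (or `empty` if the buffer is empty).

After op 1 (insert('y')): buffer="ooyyeyvbyr" (len 10), cursors c1@4 c2@6 c3@9, authorship ...1.2..3.
After op 2 (insert('o')): buffer="ooyyoeyovbyor" (len 13), cursors c1@5 c2@8 c3@12, authorship ...11.22..33.
After op 3 (move_left): buffer="ooyyoeyovbyor" (len 13), cursors c1@4 c2@7 c3@11, authorship ...11.22..33.
After op 4 (insert('s')): buffer="ooyysoeysovbysor" (len 16), cursors c1@5 c2@9 c3@14, authorship ...111.222..333.
After op 5 (insert('t')): buffer="ooyystoeystovbystor" (len 19), cursors c1@6 c2@11 c3@17, authorship ...1111.2222..3333.

Answer: ooyystoeystovbystor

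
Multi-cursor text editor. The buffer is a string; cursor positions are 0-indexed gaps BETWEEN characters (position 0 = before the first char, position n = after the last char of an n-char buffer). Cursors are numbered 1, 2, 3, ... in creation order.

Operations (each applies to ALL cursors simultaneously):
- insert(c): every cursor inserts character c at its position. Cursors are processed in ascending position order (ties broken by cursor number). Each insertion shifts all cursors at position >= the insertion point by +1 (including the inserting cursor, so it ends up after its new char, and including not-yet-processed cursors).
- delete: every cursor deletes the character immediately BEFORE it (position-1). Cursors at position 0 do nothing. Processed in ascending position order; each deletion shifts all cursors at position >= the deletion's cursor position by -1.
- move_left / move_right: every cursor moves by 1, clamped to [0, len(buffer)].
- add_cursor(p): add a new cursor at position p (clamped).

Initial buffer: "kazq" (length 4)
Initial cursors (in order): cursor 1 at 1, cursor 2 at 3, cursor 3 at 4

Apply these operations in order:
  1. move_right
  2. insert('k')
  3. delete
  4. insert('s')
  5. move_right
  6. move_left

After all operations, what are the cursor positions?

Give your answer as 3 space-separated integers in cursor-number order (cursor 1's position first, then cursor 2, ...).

Answer: 3 6 6

Derivation:
After op 1 (move_right): buffer="kazq" (len 4), cursors c1@2 c2@4 c3@4, authorship ....
After op 2 (insert('k')): buffer="kakzqkk" (len 7), cursors c1@3 c2@7 c3@7, authorship ..1..23
After op 3 (delete): buffer="kazq" (len 4), cursors c1@2 c2@4 c3@4, authorship ....
After op 4 (insert('s')): buffer="kaszqss" (len 7), cursors c1@3 c2@7 c3@7, authorship ..1..23
After op 5 (move_right): buffer="kaszqss" (len 7), cursors c1@4 c2@7 c3@7, authorship ..1..23
After op 6 (move_left): buffer="kaszqss" (len 7), cursors c1@3 c2@6 c3@6, authorship ..1..23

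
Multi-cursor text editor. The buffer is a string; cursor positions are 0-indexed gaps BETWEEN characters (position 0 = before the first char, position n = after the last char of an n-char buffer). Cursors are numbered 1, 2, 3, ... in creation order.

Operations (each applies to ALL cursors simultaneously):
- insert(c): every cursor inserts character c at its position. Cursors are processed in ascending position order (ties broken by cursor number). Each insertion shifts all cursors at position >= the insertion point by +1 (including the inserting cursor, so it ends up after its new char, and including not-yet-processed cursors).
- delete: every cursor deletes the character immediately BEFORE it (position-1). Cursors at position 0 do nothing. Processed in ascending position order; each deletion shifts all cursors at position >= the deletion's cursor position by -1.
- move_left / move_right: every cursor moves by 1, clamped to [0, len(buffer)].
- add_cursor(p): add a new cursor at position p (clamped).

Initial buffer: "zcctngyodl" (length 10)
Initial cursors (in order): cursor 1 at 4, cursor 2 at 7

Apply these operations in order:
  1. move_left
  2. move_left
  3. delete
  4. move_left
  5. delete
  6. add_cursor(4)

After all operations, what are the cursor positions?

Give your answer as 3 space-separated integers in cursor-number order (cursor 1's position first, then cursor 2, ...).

Answer: 0 1 4

Derivation:
After op 1 (move_left): buffer="zcctngyodl" (len 10), cursors c1@3 c2@6, authorship ..........
After op 2 (move_left): buffer="zcctngyodl" (len 10), cursors c1@2 c2@5, authorship ..........
After op 3 (delete): buffer="zctgyodl" (len 8), cursors c1@1 c2@3, authorship ........
After op 4 (move_left): buffer="zctgyodl" (len 8), cursors c1@0 c2@2, authorship ........
After op 5 (delete): buffer="ztgyodl" (len 7), cursors c1@0 c2@1, authorship .......
After op 6 (add_cursor(4)): buffer="ztgyodl" (len 7), cursors c1@0 c2@1 c3@4, authorship .......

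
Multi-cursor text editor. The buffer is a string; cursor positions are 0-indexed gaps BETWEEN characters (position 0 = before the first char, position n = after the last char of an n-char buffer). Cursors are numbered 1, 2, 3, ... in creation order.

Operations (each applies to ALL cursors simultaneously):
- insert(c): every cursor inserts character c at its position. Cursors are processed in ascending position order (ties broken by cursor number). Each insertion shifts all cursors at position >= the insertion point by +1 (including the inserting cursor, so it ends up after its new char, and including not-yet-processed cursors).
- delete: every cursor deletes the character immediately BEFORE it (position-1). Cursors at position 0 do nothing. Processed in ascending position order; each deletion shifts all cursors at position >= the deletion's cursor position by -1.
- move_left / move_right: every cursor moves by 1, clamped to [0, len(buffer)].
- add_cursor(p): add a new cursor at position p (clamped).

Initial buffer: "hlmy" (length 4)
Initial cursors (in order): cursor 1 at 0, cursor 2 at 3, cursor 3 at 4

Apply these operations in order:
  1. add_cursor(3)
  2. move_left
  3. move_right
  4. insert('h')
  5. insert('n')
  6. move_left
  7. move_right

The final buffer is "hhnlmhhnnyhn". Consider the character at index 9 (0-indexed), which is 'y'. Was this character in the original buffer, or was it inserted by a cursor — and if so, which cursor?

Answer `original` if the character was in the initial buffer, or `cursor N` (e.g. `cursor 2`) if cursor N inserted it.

Answer: original

Derivation:
After op 1 (add_cursor(3)): buffer="hlmy" (len 4), cursors c1@0 c2@3 c4@3 c3@4, authorship ....
After op 2 (move_left): buffer="hlmy" (len 4), cursors c1@0 c2@2 c4@2 c3@3, authorship ....
After op 3 (move_right): buffer="hlmy" (len 4), cursors c1@1 c2@3 c4@3 c3@4, authorship ....
After op 4 (insert('h')): buffer="hhlmhhyh" (len 8), cursors c1@2 c2@6 c4@6 c3@8, authorship .1..24.3
After op 5 (insert('n')): buffer="hhnlmhhnnyhn" (len 12), cursors c1@3 c2@9 c4@9 c3@12, authorship .11..2424.33
After op 6 (move_left): buffer="hhnlmhhnnyhn" (len 12), cursors c1@2 c2@8 c4@8 c3@11, authorship .11..2424.33
After op 7 (move_right): buffer="hhnlmhhnnyhn" (len 12), cursors c1@3 c2@9 c4@9 c3@12, authorship .11..2424.33
Authorship (.=original, N=cursor N): . 1 1 . . 2 4 2 4 . 3 3
Index 9: author = original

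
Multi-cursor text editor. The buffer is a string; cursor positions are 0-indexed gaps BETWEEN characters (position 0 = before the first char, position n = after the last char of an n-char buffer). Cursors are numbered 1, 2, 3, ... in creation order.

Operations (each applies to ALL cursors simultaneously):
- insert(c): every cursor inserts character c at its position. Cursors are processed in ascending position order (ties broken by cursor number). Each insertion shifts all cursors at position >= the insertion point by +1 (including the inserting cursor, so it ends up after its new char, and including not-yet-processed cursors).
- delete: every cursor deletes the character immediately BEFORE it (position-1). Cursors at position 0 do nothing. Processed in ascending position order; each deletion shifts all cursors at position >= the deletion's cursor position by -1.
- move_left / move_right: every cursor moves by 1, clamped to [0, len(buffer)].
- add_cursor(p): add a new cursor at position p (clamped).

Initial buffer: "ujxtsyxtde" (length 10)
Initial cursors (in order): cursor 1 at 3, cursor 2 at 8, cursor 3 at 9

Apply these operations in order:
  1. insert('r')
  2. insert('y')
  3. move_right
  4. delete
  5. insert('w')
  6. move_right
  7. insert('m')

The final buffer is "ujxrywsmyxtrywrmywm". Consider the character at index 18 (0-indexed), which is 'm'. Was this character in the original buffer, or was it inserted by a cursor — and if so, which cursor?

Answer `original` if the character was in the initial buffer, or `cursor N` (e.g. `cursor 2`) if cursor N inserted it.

After op 1 (insert('r')): buffer="ujxrtsyxtrdre" (len 13), cursors c1@4 c2@10 c3@12, authorship ...1.....2.3.
After op 2 (insert('y')): buffer="ujxrytsyxtrydrye" (len 16), cursors c1@5 c2@12 c3@15, authorship ...11.....22.33.
After op 3 (move_right): buffer="ujxrytsyxtrydrye" (len 16), cursors c1@6 c2@13 c3@16, authorship ...11.....22.33.
After op 4 (delete): buffer="ujxrysyxtryry" (len 13), cursors c1@5 c2@11 c3@13, authorship ...11....2233
After op 5 (insert('w')): buffer="ujxrywsyxtrywryw" (len 16), cursors c1@6 c2@13 c3@16, authorship ...111....222333
After op 6 (move_right): buffer="ujxrywsyxtrywryw" (len 16), cursors c1@7 c2@14 c3@16, authorship ...111....222333
After op 7 (insert('m')): buffer="ujxrywsmyxtrywrmywm" (len 19), cursors c1@8 c2@16 c3@19, authorship ...111.1...22232333
Authorship (.=original, N=cursor N): . . . 1 1 1 . 1 . . . 2 2 2 3 2 3 3 3
Index 18: author = 3

Answer: cursor 3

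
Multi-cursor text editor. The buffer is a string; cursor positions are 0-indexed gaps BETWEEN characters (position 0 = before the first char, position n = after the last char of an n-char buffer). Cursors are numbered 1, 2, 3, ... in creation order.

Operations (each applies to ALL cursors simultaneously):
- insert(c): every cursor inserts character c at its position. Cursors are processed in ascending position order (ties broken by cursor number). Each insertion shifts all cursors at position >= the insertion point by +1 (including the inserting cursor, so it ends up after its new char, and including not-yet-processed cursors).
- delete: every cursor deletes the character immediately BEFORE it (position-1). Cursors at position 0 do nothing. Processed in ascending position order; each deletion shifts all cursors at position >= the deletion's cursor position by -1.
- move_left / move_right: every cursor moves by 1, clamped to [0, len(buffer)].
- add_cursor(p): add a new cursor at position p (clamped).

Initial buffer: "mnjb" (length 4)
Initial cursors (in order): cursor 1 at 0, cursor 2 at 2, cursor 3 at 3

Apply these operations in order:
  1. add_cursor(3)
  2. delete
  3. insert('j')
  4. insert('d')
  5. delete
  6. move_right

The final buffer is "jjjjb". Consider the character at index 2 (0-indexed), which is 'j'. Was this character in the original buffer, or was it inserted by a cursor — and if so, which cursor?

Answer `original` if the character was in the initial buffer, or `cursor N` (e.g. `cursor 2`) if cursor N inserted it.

After op 1 (add_cursor(3)): buffer="mnjb" (len 4), cursors c1@0 c2@2 c3@3 c4@3, authorship ....
After op 2 (delete): buffer="b" (len 1), cursors c1@0 c2@0 c3@0 c4@0, authorship .
After op 3 (insert('j')): buffer="jjjjb" (len 5), cursors c1@4 c2@4 c3@4 c4@4, authorship 1234.
After op 4 (insert('d')): buffer="jjjjddddb" (len 9), cursors c1@8 c2@8 c3@8 c4@8, authorship 12341234.
After op 5 (delete): buffer="jjjjb" (len 5), cursors c1@4 c2@4 c3@4 c4@4, authorship 1234.
After op 6 (move_right): buffer="jjjjb" (len 5), cursors c1@5 c2@5 c3@5 c4@5, authorship 1234.
Authorship (.=original, N=cursor N): 1 2 3 4 .
Index 2: author = 3

Answer: cursor 3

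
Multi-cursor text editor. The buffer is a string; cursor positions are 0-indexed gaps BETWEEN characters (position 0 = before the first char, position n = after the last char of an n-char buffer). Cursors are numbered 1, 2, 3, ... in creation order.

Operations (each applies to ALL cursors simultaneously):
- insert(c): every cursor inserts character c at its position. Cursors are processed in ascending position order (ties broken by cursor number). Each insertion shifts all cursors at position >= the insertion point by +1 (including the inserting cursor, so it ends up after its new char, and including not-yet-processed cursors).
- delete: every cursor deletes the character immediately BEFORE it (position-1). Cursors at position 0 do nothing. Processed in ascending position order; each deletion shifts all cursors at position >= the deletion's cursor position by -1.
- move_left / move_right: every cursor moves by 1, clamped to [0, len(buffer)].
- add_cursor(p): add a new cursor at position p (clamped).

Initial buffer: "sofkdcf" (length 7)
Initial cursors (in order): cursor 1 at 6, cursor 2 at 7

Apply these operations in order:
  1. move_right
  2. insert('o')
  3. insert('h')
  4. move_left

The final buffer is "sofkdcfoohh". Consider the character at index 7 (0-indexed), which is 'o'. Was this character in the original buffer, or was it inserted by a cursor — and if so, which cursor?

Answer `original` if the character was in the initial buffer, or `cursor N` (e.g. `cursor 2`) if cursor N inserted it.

After op 1 (move_right): buffer="sofkdcf" (len 7), cursors c1@7 c2@7, authorship .......
After op 2 (insert('o')): buffer="sofkdcfoo" (len 9), cursors c1@9 c2@9, authorship .......12
After op 3 (insert('h')): buffer="sofkdcfoohh" (len 11), cursors c1@11 c2@11, authorship .......1212
After op 4 (move_left): buffer="sofkdcfoohh" (len 11), cursors c1@10 c2@10, authorship .......1212
Authorship (.=original, N=cursor N): . . . . . . . 1 2 1 2
Index 7: author = 1

Answer: cursor 1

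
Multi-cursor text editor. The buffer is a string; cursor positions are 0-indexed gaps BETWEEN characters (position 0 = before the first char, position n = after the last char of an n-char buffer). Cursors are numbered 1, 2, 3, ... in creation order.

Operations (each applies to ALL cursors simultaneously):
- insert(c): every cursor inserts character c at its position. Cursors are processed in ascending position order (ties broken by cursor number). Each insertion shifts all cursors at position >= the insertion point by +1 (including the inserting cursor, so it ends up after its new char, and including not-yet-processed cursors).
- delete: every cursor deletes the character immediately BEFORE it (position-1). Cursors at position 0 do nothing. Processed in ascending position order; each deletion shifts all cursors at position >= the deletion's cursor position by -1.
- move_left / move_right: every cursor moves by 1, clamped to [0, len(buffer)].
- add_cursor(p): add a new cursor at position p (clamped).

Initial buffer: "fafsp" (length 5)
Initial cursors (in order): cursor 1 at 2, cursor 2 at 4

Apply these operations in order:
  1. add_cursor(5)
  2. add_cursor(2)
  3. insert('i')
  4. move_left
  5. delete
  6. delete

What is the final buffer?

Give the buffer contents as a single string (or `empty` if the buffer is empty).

After op 1 (add_cursor(5)): buffer="fafsp" (len 5), cursors c1@2 c2@4 c3@5, authorship .....
After op 2 (add_cursor(2)): buffer="fafsp" (len 5), cursors c1@2 c4@2 c2@4 c3@5, authorship .....
After op 3 (insert('i')): buffer="faiifsipi" (len 9), cursors c1@4 c4@4 c2@7 c3@9, authorship ..14..2.3
After op 4 (move_left): buffer="faiifsipi" (len 9), cursors c1@3 c4@3 c2@6 c3@8, authorship ..14..2.3
After op 5 (delete): buffer="fifii" (len 5), cursors c1@1 c4@1 c2@3 c3@4, authorship .4.23
After op 6 (delete): buffer="ii" (len 2), cursors c1@0 c4@0 c2@1 c3@1, authorship 43

Answer: ii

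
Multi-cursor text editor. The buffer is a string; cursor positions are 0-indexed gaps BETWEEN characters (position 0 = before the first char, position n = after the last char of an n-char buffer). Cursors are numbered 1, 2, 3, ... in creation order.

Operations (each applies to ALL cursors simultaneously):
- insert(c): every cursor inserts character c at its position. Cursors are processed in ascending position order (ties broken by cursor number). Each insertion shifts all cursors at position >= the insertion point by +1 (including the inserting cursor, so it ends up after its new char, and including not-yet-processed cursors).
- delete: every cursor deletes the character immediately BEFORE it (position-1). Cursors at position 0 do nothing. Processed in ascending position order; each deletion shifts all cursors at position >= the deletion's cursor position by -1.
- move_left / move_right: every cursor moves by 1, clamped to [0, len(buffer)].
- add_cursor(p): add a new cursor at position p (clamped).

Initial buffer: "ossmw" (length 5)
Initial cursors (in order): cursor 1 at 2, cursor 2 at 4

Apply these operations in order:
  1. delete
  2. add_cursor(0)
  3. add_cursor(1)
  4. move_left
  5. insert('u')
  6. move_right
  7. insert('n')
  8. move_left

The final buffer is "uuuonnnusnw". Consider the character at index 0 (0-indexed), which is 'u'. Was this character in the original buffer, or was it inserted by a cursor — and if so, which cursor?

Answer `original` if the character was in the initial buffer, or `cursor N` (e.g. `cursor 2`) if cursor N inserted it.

After op 1 (delete): buffer="osw" (len 3), cursors c1@1 c2@2, authorship ...
After op 2 (add_cursor(0)): buffer="osw" (len 3), cursors c3@0 c1@1 c2@2, authorship ...
After op 3 (add_cursor(1)): buffer="osw" (len 3), cursors c3@0 c1@1 c4@1 c2@2, authorship ...
After op 4 (move_left): buffer="osw" (len 3), cursors c1@0 c3@0 c4@0 c2@1, authorship ...
After op 5 (insert('u')): buffer="uuuousw" (len 7), cursors c1@3 c3@3 c4@3 c2@5, authorship 134.2..
After op 6 (move_right): buffer="uuuousw" (len 7), cursors c1@4 c3@4 c4@4 c2@6, authorship 134.2..
After op 7 (insert('n')): buffer="uuuonnnusnw" (len 11), cursors c1@7 c3@7 c4@7 c2@10, authorship 134.1342.2.
After op 8 (move_left): buffer="uuuonnnusnw" (len 11), cursors c1@6 c3@6 c4@6 c2@9, authorship 134.1342.2.
Authorship (.=original, N=cursor N): 1 3 4 . 1 3 4 2 . 2 .
Index 0: author = 1

Answer: cursor 1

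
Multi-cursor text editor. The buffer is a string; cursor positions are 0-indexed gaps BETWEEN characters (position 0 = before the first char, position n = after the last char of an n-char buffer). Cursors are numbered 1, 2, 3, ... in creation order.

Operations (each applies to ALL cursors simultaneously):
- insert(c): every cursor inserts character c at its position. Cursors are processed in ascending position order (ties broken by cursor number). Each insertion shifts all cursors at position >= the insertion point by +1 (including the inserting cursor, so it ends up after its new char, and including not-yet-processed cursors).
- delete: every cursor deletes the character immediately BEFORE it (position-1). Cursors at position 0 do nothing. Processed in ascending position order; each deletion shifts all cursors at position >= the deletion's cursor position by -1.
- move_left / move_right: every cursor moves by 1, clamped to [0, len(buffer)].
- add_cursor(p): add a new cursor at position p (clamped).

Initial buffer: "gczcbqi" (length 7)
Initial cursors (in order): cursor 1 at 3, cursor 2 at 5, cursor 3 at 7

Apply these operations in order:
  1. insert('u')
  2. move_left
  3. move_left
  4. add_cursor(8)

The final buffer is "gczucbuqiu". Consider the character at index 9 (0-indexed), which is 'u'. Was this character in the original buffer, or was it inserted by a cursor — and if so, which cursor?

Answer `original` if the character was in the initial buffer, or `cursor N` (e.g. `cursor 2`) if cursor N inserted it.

Answer: cursor 3

Derivation:
After op 1 (insert('u')): buffer="gczucbuqiu" (len 10), cursors c1@4 c2@7 c3@10, authorship ...1..2..3
After op 2 (move_left): buffer="gczucbuqiu" (len 10), cursors c1@3 c2@6 c3@9, authorship ...1..2..3
After op 3 (move_left): buffer="gczucbuqiu" (len 10), cursors c1@2 c2@5 c3@8, authorship ...1..2..3
After op 4 (add_cursor(8)): buffer="gczucbuqiu" (len 10), cursors c1@2 c2@5 c3@8 c4@8, authorship ...1..2..3
Authorship (.=original, N=cursor N): . . . 1 . . 2 . . 3
Index 9: author = 3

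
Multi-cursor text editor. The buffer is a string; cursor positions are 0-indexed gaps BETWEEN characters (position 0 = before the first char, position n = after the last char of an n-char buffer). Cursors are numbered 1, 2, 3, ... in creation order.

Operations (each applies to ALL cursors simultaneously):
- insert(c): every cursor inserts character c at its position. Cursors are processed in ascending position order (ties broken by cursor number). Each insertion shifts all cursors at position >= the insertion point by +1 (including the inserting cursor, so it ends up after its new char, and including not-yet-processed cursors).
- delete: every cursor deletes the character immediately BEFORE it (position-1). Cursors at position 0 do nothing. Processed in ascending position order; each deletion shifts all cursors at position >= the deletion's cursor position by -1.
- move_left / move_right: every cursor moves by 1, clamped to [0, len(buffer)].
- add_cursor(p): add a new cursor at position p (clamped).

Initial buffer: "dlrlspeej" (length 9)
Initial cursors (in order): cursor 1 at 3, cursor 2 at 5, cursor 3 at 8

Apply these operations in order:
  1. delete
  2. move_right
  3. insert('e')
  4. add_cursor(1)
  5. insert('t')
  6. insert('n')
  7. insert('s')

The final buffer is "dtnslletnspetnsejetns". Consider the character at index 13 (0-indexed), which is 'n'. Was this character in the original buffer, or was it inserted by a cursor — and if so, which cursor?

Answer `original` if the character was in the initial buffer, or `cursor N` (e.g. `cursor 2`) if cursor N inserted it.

After op 1 (delete): buffer="dllpej" (len 6), cursors c1@2 c2@3 c3@5, authorship ......
After op 2 (move_right): buffer="dllpej" (len 6), cursors c1@3 c2@4 c3@6, authorship ......
After op 3 (insert('e')): buffer="dllepeeje" (len 9), cursors c1@4 c2@6 c3@9, authorship ...1.2..3
After op 4 (add_cursor(1)): buffer="dllepeeje" (len 9), cursors c4@1 c1@4 c2@6 c3@9, authorship ...1.2..3
After op 5 (insert('t')): buffer="dtlletpetejet" (len 13), cursors c4@2 c1@6 c2@9 c3@13, authorship .4..11.22..33
After op 6 (insert('n')): buffer="dtnlletnpetnejetn" (len 17), cursors c4@3 c1@8 c2@12 c3@17, authorship .44..111.222..333
After op 7 (insert('s')): buffer="dtnslletnspetnsejetns" (len 21), cursors c4@4 c1@10 c2@15 c3@21, authorship .444..1111.2222..3333
Authorship (.=original, N=cursor N): . 4 4 4 . . 1 1 1 1 . 2 2 2 2 . . 3 3 3 3
Index 13: author = 2

Answer: cursor 2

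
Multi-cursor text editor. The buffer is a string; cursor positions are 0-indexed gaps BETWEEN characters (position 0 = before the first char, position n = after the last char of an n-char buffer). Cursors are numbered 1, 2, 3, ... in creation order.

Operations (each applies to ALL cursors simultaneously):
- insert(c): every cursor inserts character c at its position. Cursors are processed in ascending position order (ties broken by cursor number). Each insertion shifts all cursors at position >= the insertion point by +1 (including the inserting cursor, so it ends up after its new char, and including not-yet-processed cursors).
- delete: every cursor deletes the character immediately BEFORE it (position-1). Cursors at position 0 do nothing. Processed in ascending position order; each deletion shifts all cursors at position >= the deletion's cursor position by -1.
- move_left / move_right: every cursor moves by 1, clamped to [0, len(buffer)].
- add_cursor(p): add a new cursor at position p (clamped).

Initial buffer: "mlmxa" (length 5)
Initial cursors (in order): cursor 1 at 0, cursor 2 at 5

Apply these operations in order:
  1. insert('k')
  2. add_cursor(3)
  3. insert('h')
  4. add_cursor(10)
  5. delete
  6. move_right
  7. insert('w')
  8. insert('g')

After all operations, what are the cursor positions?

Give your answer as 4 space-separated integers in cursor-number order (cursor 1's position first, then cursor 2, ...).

After op 1 (insert('k')): buffer="kmlmxak" (len 7), cursors c1@1 c2@7, authorship 1.....2
After op 2 (add_cursor(3)): buffer="kmlmxak" (len 7), cursors c1@1 c3@3 c2@7, authorship 1.....2
After op 3 (insert('h')): buffer="khmlhmxakh" (len 10), cursors c1@2 c3@5 c2@10, authorship 11..3...22
After op 4 (add_cursor(10)): buffer="khmlhmxakh" (len 10), cursors c1@2 c3@5 c2@10 c4@10, authorship 11..3...22
After op 5 (delete): buffer="kmlmxa" (len 6), cursors c1@1 c3@3 c2@6 c4@6, authorship 1.....
After op 6 (move_right): buffer="kmlmxa" (len 6), cursors c1@2 c3@4 c2@6 c4@6, authorship 1.....
After op 7 (insert('w')): buffer="kmwlmwxaww" (len 10), cursors c1@3 c3@6 c2@10 c4@10, authorship 1.1..3..24
After op 8 (insert('g')): buffer="kmwglmwgxawwgg" (len 14), cursors c1@4 c3@8 c2@14 c4@14, authorship 1.11..33..2424

Answer: 4 14 8 14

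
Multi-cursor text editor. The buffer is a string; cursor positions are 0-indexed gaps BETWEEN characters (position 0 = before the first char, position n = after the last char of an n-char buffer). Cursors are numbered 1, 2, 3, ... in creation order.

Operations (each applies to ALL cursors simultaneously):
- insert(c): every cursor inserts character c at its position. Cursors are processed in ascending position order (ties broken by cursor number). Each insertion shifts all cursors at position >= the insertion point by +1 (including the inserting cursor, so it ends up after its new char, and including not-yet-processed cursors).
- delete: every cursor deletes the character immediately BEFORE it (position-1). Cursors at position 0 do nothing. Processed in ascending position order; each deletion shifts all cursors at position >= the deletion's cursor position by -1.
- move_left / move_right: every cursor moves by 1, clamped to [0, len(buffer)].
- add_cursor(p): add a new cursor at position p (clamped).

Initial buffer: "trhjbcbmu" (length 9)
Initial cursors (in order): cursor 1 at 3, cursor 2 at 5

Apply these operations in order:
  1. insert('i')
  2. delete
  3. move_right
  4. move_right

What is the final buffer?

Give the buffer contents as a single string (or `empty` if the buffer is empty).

Answer: trhjbcbmu

Derivation:
After op 1 (insert('i')): buffer="trhijbicbmu" (len 11), cursors c1@4 c2@7, authorship ...1..2....
After op 2 (delete): buffer="trhjbcbmu" (len 9), cursors c1@3 c2@5, authorship .........
After op 3 (move_right): buffer="trhjbcbmu" (len 9), cursors c1@4 c2@6, authorship .........
After op 4 (move_right): buffer="trhjbcbmu" (len 9), cursors c1@5 c2@7, authorship .........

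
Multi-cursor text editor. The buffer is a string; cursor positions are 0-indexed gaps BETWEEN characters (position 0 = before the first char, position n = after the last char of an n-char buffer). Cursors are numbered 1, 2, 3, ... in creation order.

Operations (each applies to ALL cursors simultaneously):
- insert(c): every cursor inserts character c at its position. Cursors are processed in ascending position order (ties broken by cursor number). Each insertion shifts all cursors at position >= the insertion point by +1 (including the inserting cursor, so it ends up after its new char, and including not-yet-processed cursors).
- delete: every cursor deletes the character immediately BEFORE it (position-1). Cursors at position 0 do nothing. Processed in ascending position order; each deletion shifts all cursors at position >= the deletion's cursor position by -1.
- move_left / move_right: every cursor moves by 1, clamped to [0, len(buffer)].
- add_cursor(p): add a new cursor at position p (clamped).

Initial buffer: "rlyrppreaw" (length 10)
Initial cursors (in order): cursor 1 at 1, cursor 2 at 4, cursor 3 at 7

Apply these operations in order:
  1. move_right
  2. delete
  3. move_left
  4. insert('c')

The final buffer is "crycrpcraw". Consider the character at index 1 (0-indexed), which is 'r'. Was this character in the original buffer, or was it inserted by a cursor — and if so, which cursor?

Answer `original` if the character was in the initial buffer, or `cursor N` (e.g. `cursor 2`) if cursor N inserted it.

After op 1 (move_right): buffer="rlyrppreaw" (len 10), cursors c1@2 c2@5 c3@8, authorship ..........
After op 2 (delete): buffer="ryrpraw" (len 7), cursors c1@1 c2@3 c3@5, authorship .......
After op 3 (move_left): buffer="ryrpraw" (len 7), cursors c1@0 c2@2 c3@4, authorship .......
After op 4 (insert('c')): buffer="crycrpcraw" (len 10), cursors c1@1 c2@4 c3@7, authorship 1..2..3...
Authorship (.=original, N=cursor N): 1 . . 2 . . 3 . . .
Index 1: author = original

Answer: original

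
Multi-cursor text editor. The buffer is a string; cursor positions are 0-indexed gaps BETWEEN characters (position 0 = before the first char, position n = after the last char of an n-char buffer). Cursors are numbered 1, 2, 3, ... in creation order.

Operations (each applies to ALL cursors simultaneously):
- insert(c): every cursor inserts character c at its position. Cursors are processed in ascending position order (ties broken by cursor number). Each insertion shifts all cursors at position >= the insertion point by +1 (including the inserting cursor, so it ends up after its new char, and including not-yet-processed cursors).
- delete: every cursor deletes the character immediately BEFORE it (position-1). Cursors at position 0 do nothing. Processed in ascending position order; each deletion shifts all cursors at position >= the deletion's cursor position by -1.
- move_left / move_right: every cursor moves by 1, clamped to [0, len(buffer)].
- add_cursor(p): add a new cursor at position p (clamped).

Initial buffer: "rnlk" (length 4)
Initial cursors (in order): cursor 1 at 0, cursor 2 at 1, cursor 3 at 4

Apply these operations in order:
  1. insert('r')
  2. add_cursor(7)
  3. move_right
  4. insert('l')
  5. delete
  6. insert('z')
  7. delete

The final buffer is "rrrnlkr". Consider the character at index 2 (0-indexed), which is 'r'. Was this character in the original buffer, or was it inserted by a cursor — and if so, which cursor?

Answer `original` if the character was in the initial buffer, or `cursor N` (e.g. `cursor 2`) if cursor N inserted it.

Answer: cursor 2

Derivation:
After op 1 (insert('r')): buffer="rrrnlkr" (len 7), cursors c1@1 c2@3 c3@7, authorship 1.2...3
After op 2 (add_cursor(7)): buffer="rrrnlkr" (len 7), cursors c1@1 c2@3 c3@7 c4@7, authorship 1.2...3
After op 3 (move_right): buffer="rrrnlkr" (len 7), cursors c1@2 c2@4 c3@7 c4@7, authorship 1.2...3
After op 4 (insert('l')): buffer="rrlrnllkrll" (len 11), cursors c1@3 c2@6 c3@11 c4@11, authorship 1.12.2..334
After op 5 (delete): buffer="rrrnlkr" (len 7), cursors c1@2 c2@4 c3@7 c4@7, authorship 1.2...3
After op 6 (insert('z')): buffer="rrzrnzlkrzz" (len 11), cursors c1@3 c2@6 c3@11 c4@11, authorship 1.12.2..334
After op 7 (delete): buffer="rrrnlkr" (len 7), cursors c1@2 c2@4 c3@7 c4@7, authorship 1.2...3
Authorship (.=original, N=cursor N): 1 . 2 . . . 3
Index 2: author = 2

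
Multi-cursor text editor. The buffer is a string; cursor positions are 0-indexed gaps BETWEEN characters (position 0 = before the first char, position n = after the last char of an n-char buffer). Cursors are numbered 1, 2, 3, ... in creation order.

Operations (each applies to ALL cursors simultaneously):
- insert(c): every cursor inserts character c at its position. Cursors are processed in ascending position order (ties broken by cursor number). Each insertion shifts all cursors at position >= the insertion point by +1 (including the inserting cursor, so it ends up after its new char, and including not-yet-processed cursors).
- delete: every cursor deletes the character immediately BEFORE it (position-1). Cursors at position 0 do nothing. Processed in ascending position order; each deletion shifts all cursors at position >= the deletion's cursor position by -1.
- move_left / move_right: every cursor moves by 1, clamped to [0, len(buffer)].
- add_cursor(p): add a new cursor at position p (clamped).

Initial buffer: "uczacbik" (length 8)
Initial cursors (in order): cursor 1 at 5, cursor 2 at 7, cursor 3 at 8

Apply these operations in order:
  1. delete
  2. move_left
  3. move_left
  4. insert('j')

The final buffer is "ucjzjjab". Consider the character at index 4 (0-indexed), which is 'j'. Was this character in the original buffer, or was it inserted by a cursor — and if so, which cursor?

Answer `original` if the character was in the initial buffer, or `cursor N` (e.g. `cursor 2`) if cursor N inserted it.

After op 1 (delete): buffer="uczab" (len 5), cursors c1@4 c2@5 c3@5, authorship .....
After op 2 (move_left): buffer="uczab" (len 5), cursors c1@3 c2@4 c3@4, authorship .....
After op 3 (move_left): buffer="uczab" (len 5), cursors c1@2 c2@3 c3@3, authorship .....
After op 4 (insert('j')): buffer="ucjzjjab" (len 8), cursors c1@3 c2@6 c3@6, authorship ..1.23..
Authorship (.=original, N=cursor N): . . 1 . 2 3 . .
Index 4: author = 2

Answer: cursor 2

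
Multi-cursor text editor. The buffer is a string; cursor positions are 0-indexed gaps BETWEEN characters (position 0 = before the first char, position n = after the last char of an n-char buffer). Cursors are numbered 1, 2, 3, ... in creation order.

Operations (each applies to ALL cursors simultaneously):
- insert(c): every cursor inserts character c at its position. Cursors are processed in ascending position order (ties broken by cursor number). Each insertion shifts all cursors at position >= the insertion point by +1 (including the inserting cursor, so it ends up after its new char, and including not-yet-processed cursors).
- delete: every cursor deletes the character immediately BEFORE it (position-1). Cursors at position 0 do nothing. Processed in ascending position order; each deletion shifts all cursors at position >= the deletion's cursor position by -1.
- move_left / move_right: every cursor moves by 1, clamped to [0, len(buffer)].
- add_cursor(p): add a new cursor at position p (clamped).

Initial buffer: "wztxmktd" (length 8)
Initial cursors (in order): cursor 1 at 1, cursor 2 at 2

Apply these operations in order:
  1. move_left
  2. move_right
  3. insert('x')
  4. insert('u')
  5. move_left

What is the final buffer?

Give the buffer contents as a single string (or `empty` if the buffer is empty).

After op 1 (move_left): buffer="wztxmktd" (len 8), cursors c1@0 c2@1, authorship ........
After op 2 (move_right): buffer="wztxmktd" (len 8), cursors c1@1 c2@2, authorship ........
After op 3 (insert('x')): buffer="wxzxtxmktd" (len 10), cursors c1@2 c2@4, authorship .1.2......
After op 4 (insert('u')): buffer="wxuzxutxmktd" (len 12), cursors c1@3 c2@6, authorship .11.22......
After op 5 (move_left): buffer="wxuzxutxmktd" (len 12), cursors c1@2 c2@5, authorship .11.22......

Answer: wxuzxutxmktd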